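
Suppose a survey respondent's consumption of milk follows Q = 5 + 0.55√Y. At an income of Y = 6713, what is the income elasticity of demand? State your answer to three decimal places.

0.450

At Y = 6713: Q = 50.063.
dQ/dY = 0.55/(2√Y) = 0.00335641 at this income.
η = (dQ/dY)·(Y/Q) = 0.00335641 × (6713/50.063) = 0.450.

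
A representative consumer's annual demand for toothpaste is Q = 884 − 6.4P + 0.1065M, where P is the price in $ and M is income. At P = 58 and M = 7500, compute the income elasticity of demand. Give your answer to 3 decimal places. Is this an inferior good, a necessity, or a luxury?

0.609 (necessity)

At P = 58, M = 7500: Q = 1311.550.
Holding P constant, ∂Q/∂M = 0.1065.
η_M = (∂Q/∂M)·(M/Q) = 0.1065 × (7500/1311.550) = 0.609.
Since 0 < η < 1, this is a necessity.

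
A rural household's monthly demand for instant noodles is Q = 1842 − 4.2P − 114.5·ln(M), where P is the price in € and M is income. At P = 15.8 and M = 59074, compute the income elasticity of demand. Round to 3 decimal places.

-0.221

At P = 15.8, M = 59074: Q = 517.680.
Holding P constant, ∂Q/∂M = -114.5/M = -0.00193825.
η_M = (∂Q/∂M)·(M/Q) = -0.00193825 × (59074/517.680) = -0.221.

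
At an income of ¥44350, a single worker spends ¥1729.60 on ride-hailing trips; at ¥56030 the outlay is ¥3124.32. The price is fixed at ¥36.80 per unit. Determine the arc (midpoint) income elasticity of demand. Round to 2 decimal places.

With a constant price, Q₁ = 1729.60/36.80 = 47.000 and Q₂ = 3124.32/36.80 = 84.900 (equivalently, work directly with expenditure since P cancels).
Midpoint %ΔQ = (3124.32 − 1729.60)/2426.96 = 0.57468; midpoint %ΔI = (56030 − 44350)/50190 = 0.23272.
η = 0.57468 / 0.23272 = 2.47.

2.47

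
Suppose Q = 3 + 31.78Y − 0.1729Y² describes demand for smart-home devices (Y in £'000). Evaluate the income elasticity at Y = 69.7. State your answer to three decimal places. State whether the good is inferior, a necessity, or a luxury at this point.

At Y = 69.7: Q = 1378.1022.
dQ/dY = 31.78 − 0.3458Y = 7.67774.
η = (dQ/dY)·(Y/Q) = 7.67774 × (69.7/1378.1022) = 0.388.
0 < η < 1 ⇒ necessity.

0.388 (necessity)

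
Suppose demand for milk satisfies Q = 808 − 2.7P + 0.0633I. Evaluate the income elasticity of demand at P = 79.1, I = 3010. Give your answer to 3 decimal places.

At P = 79.1, I = 3010: Q = 784.963.
Holding P constant, ∂Q/∂I = 0.0633.
η_I = (∂Q/∂I)·(I/Q) = 0.0633 × (3010/784.963) = 0.243.

0.243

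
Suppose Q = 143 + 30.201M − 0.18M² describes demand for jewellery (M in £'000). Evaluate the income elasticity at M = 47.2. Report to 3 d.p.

0.534

At M = 47.2: Q = 1167.4760.
dQ/dM = 30.201 − 0.36M = 13.20900.
η = (dQ/dM)·(M/Q) = 13.20900 × (47.2/1167.4760) = 0.534.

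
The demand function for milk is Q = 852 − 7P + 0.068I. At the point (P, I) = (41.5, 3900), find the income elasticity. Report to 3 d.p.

0.321

At P = 41.5, I = 3900: Q = 826.700.
Holding P constant, ∂Q/∂I = 0.068.
η_I = (∂Q/∂I)·(I/Q) = 0.068 × (3900/826.700) = 0.321.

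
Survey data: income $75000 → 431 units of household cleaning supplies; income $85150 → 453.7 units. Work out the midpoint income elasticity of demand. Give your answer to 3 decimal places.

0.405

ΔQ = 453.7 − 431 = 22.7; midpoint Q̄ = (431 + 453.7)/2 = 442.35.
ΔI = 85150 − 75000 = 10150; midpoint Ī = (75000 + 85150)/2 = 80075.
η = (ΔQ/Q̄) ÷ (ΔI/Ī) = (22.7/442.35) ÷ (10150/80075) = 0.405.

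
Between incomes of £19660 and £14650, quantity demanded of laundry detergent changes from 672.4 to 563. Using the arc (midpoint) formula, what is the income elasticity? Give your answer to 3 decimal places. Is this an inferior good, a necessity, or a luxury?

ΔQ = 563 − 672.4 = -109.4; midpoint Q̄ = (672.4 + 563)/2 = 617.7.
ΔI = 14650 − 19660 = -5010; midpoint Ī = (19660 + 14650)/2 = 17155.
η = (ΔQ/Q̄) ÷ (ΔI/Ī) = (-109.4/617.7) ÷ (-5010/17155) = 0.606.
0 < η < 1 ⇒ necessity.

0.606 (necessity)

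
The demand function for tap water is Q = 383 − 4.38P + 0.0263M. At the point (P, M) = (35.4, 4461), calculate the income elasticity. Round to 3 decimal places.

0.340

At P = 35.4, M = 4461: Q = 345.272.
Holding P constant, ∂Q/∂M = 0.0263.
η_M = (∂Q/∂M)·(M/Q) = 0.0263 × (4461/345.272) = 0.340.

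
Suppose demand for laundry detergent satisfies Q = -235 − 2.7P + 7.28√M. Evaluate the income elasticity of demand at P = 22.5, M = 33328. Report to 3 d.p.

At P = 22.5, M = 33328: Q = 1033.284.
Holding P constant, ∂Q/∂M = 7.28/(2√M) = 0.0199387.
η_M = (∂Q/∂M)·(M/Q) = 0.0199387 × (33328/1033.284) = 0.643.

0.643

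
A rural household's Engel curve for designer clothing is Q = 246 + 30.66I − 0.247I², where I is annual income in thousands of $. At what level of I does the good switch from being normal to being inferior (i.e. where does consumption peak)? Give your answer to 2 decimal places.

dQ/dI = 30.66 − 0.494I.
The good is inferior where dQ/dI < 0. Setting dQ/dI = 0 gives I = 30.66 / 0.494 = 62.06.

62.06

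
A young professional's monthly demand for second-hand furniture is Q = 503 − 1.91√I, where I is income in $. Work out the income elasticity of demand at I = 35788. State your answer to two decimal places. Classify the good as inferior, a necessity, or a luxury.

-1.28 (inferior good)

At I = 35788: Q = 141.672.
dQ/dI = -1.91/(2√I) = -0.00504818 at this income.
η = (dQ/dI)·(I/Q) = -0.00504818 × (35788/141.672) = -1.28.
Since η < 0, the good is an inferior good.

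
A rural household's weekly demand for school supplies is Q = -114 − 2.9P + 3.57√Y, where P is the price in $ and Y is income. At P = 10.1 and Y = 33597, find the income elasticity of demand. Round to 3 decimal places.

At P = 10.1, Y = 33597: Q = 511.073.
Holding P constant, ∂Q/∂Y = 3.57/(2√Y) = 0.00973841.
η_Y = (∂Q/∂Y)·(Y/Q) = 0.00973841 × (33597/511.073) = 0.640.

0.640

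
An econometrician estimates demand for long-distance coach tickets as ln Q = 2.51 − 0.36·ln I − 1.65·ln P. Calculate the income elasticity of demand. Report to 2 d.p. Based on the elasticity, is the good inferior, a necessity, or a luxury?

-0.36 (inferior good)

In a log-linear demand, the coefficient on ln I is the income elasticity.
So η = -0.36.
η < 0 ⇒ inferior good.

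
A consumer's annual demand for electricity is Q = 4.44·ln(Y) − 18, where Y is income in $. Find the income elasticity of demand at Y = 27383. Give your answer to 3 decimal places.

At Y = 27383: Q = 27.366.
dQ/dY = 4.44/Y = 0.000162144 at this income.
η = (dQ/dY)·(Y/Q) = 0.000162144 × (27383/27.366) = 0.162.

0.162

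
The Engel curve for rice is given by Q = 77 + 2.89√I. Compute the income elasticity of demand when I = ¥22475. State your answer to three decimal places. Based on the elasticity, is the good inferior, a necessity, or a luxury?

At I = 22475: Q = 510.259.
dQ/dI = 2.89/(2√I) = 0.00963869 at this income.
η = (dQ/dI)·(I/Q) = 0.00963869 × (22475/510.259) = 0.425.
Since 0 < η < 1, the good is a necessity.

0.425 (necessity)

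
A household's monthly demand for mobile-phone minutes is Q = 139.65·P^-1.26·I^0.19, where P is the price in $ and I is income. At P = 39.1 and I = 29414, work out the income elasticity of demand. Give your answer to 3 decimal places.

For a multiplicative demand Q = A·P^α·I^β, the income elasticity is β everywhere.
Here β = 0.19, so η = 0.190.

0.190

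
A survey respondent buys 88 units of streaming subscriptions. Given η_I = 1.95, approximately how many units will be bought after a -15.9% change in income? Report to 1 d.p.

%ΔQ ≈ η × %ΔI = 1.95 × (-15.9%) = -31.005%.
New Q ≈ 88 × (1 − 0.31005) = 60.7.

60.7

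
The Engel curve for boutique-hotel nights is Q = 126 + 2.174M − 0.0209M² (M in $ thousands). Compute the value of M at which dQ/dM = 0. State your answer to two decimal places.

dQ/dM = 2.174 − 0.0418M.
The good is inferior where dQ/dM < 0. Setting dQ/dM = 0 gives M = 2.174 / 0.0418 = 52.01.

52.01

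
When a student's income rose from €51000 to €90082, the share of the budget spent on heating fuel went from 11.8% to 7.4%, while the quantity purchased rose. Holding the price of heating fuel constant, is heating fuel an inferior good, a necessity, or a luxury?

necessity

Quantity rises but the budget share falls as income rises, so 0 < η < 1.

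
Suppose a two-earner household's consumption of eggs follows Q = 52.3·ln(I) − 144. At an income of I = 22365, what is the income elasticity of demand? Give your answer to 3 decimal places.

0.138

At I = 22365: Q = 379.798.
dQ/dI = 52.3/I = 0.00233848 at this income.
η = (dQ/dI)·(I/Q) = 0.00233848 × (22365/379.798) = 0.138.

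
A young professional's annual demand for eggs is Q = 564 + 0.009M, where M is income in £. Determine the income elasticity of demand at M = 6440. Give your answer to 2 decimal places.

At M = 6440: Q = 621.960.
dQ/dM = 0.009.
η = (dQ/dM)·(M/Q) = 0.009 × (6440/621.960) = 0.09.

0.09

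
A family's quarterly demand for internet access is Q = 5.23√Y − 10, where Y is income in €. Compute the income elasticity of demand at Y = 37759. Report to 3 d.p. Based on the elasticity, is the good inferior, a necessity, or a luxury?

At Y = 37759: Q = 1006.277.
dQ/dY = 5.23/(2√Y) = 0.0134574 at this income.
η = (dQ/dY)·(Y/Q) = 0.0134574 × (37759/1006.277) = 0.505.
Since 0 < η < 1, the good is a necessity.

0.505 (necessity)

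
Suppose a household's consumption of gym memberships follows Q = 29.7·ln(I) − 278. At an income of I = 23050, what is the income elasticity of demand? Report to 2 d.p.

1.46

At I = 23050: Q = 20.349.
dQ/dI = 29.7/I = 0.0012885 at this income.
η = (dQ/dI)·(I/Q) = 0.0012885 × (23050/20.349) = 1.46.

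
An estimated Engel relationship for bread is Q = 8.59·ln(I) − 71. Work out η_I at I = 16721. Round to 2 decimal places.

0.69

At I = 16721: Q = 12.533.
dQ/dI = 8.59/I = 0.000513725 at this income.
η = (dQ/dI)·(I/Q) = 0.000513725 × (16721/12.533) = 0.69.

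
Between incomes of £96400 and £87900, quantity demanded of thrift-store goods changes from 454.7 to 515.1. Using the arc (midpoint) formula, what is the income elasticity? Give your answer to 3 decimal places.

ΔQ = 515.1 − 454.7 = 60.4; midpoint Q̄ = (454.7 + 515.1)/2 = 484.9.
ΔI = 87900 − 96400 = -8500; midpoint Ī = (96400 + 87900)/2 = 92150.
η = (ΔQ/Q̄) ÷ (ΔI/Ī) = (60.4/484.9) ÷ (-8500/92150) = -1.350.

-1.350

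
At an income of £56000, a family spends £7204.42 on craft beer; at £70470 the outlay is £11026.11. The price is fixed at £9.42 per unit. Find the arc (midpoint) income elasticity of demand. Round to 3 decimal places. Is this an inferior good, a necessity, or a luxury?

1.832 (luxury)

With a constant price, Q₁ = 7204.42/9.42 = 764.800 and Q₂ = 11026.11/9.42 = 1170.500 (equivalently, work directly with expenditure since P cancels).
Midpoint %ΔQ = (11026.11 − 7204.42)/9115.27 = 0.41926; midpoint %ΔI = (70470 − 56000)/63235 = 0.22883.
η = 0.41926 / 0.22883 = 1.832.
η > 1 ⇒ luxury.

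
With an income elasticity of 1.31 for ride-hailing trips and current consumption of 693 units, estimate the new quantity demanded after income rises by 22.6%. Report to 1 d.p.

898.2

%ΔQ ≈ η × %ΔI = 1.31 × 22.6% = 29.606%.
New Q ≈ 693 × (1 + 0.29606) = 898.2.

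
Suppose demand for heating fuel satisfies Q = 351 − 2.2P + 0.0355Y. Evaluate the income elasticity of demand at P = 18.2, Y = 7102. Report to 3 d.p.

0.448

At P = 18.2, Y = 7102: Q = 563.081.
Holding P constant, ∂Q/∂Y = 0.0355.
η_Y = (∂Q/∂Y)·(Y/Q) = 0.0355 × (7102/563.081) = 0.448.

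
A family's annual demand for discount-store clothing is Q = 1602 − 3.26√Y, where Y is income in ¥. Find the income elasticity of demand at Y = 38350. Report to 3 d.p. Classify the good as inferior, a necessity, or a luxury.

At Y = 38350: Q = 963.589.
dQ/dY = -3.26/(2√Y) = -0.00832348 at this income.
η = (dQ/dY)·(Y/Q) = -0.00832348 × (38350/963.589) = -0.331.
Since η < 0, the good is an inferior good.

-0.331 (inferior good)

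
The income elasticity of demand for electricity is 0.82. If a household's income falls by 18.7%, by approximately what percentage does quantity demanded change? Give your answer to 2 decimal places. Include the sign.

%ΔQ ≈ η × %ΔI = 0.82 × (-18.7%) = -15.33%.

-15.33%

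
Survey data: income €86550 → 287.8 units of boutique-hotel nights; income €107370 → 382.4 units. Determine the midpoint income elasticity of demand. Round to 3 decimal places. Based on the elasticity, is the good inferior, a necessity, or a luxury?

1.315 (luxury)

ΔQ = 382.4 − 287.8 = 94.6; midpoint Q̄ = (287.8 + 382.4)/2 = 335.1.
ΔI = 107370 − 86550 = 20820; midpoint Ī = (86550 + 107370)/2 = 96960.
η = (ΔQ/Q̄) ÷ (ΔI/Ī) = (94.6/335.1) ÷ (20820/96960) = 1.315.
η > 1 ⇒ luxury.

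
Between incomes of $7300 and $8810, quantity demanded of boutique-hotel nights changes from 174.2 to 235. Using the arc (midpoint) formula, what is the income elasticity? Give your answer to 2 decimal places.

1.59

ΔQ = 235 − 174.2 = 60.8; midpoint Q̄ = (174.2 + 235)/2 = 204.6.
ΔI = 8810 − 7300 = 1510; midpoint Ī = (7300 + 8810)/2 = 8055.
η = (ΔQ/Q̄) ÷ (ΔI/Ī) = (60.8/204.6) ÷ (1510/8055) = 1.59.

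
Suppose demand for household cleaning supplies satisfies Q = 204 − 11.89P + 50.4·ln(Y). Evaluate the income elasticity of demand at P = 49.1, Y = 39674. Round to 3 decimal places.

0.328

At P = 49.1, Y = 39674: Q = 153.859.
Holding P constant, ∂Q/∂Y = 50.4/Y = 0.00127035.
η_Y = (∂Q/∂Y)·(Y/Q) = 0.00127035 × (39674/153.859) = 0.328.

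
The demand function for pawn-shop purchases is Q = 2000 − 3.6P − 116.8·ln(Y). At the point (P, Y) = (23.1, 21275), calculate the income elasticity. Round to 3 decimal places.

At P = 23.1, Y = 21275: Q = 752.894.
Holding P constant, ∂Q/∂Y = -116.8/Y = -0.00549001.
η_Y = (∂Q/∂Y)·(Y/Q) = -0.00549001 × (21275/752.894) = -0.155.

-0.155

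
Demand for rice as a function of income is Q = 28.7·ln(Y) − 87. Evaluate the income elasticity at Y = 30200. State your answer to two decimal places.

0.14

At Y = 30200: Q = 209.058.
dQ/dY = 28.7/Y = 0.000950331 at this income.
η = (dQ/dY)·(Y/Q) = 0.000950331 × (30200/209.058) = 0.14.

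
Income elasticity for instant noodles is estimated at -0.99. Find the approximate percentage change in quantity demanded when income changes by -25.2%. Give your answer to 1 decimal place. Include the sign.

%ΔQ ≈ η × %ΔI = -0.99 × (-25.2%) = 24.9%.

24.9%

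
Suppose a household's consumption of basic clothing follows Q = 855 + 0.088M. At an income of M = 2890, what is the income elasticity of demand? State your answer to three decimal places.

At M = 2890: Q = 1109.320.
dQ/dM = 0.088.
η = (dQ/dM)·(M/Q) = 0.088 × (2890/1109.320) = 0.229.

0.229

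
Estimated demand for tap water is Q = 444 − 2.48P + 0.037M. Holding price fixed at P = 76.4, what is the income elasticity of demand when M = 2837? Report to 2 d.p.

0.29

At P = 76.4, M = 2837: Q = 359.497.
Holding P constant, ∂Q/∂M = 0.037.
η_M = (∂Q/∂M)·(M/Q) = 0.037 × (2837/359.497) = 0.29.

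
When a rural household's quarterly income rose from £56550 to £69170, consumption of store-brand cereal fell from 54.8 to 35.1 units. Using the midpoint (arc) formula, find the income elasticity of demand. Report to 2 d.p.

-2.18

ΔQ = 35.1 − 54.8 = -19.7; midpoint Q̄ = (54.8 + 35.1)/2 = 44.95.
ΔI = 69170 − 56550 = 12620; midpoint Ī = (56550 + 69170)/2 = 62860.
η = (ΔQ/Q̄) ÷ (ΔI/Ī) = (-19.7/44.95) ÷ (12620/62860) = -2.18.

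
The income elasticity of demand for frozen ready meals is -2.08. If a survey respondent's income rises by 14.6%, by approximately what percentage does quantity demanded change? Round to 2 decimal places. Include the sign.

-30.37%

%ΔQ ≈ η × %ΔI = -2.08 × 14.6% = -30.37%.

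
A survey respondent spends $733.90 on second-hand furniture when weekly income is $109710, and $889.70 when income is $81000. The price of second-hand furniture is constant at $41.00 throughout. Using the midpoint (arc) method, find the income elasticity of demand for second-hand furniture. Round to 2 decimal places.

-0.64

With a constant price, Q₁ = 733.90/41.00 = 17.900 and Q₂ = 889.70/41.00 = 21.700 (equivalently, work directly with expenditure since P cancels).
Midpoint %ΔQ = (889.70 − 733.90)/811.80 = 0.19192; midpoint %ΔI = (81000 − 109710)/95355 = -0.30109.
η = 0.19192 / -0.30109 = -0.64.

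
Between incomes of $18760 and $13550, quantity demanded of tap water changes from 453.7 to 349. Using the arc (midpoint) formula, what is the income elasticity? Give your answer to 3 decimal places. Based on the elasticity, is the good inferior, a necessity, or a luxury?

0.809 (necessity)

ΔQ = 349 − 453.7 = -104.7; midpoint Q̄ = (453.7 + 349)/2 = 401.35.
ΔI = 13550 − 18760 = -5210; midpoint Ī = (18760 + 13550)/2 = 16155.
η = (ΔQ/Q̄) ÷ (ΔI/Ī) = (-104.7/401.35) ÷ (-5210/16155) = 0.809.
0 < η < 1 ⇒ necessity.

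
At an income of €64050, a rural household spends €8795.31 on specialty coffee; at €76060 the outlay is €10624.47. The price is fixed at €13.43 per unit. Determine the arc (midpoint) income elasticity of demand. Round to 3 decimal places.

1.099

With a constant price, Q₁ = 8795.31/13.43 = 654.900 and Q₂ = 10624.47/13.43 = 791.100 (equivalently, work directly with expenditure since P cancels).
Midpoint %ΔQ = (10624.47 − 8795.31)/9709.89 = 0.18838; midpoint %ΔI = (76060 − 64050)/70055 = 0.17144.
η = 0.18838 / 0.17144 = 1.099.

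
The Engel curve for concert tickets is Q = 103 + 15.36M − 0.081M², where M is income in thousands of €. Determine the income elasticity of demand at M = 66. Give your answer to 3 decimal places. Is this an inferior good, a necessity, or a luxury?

0.403 (necessity)

At M = 66: Q = 763.9240.
dQ/dM = 15.36 − 0.162M = 4.66800.
η = (dQ/dM)·(M/Q) = 4.66800 × (66/763.9240) = 0.403.
0 < η < 1 ⇒ necessity.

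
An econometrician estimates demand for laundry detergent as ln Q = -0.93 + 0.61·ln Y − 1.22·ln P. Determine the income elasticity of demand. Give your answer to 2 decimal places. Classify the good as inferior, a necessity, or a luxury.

In a log-linear demand, the coefficient on ln Y is the income elasticity.
So η = 0.61.
0 < η < 1 ⇒ necessity.

0.61 (necessity)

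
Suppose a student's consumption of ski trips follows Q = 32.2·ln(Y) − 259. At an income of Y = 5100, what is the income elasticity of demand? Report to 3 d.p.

2.026

At Y = 5100: Q = 15.891.
dQ/dY = 32.2/Y = 0.00631373 at this income.
η = (dQ/dY)·(Y/Q) = 0.00631373 × (5100/15.891) = 2.026.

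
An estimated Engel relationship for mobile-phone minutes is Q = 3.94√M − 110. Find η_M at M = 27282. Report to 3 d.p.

0.602

At M = 27282: Q = 540.780.
dQ/dM = 3.94/(2√M) = 0.0119269 at this income.
η = (dQ/dM)·(M/Q) = 0.0119269 × (27282/540.780) = 0.602.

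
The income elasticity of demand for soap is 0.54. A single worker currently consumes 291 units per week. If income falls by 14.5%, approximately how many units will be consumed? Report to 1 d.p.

%ΔQ ≈ η × %ΔI = 0.54 × (-14.5%) = -7.83%.
New Q ≈ 291 × (1 − 0.0783) = 268.2.

268.2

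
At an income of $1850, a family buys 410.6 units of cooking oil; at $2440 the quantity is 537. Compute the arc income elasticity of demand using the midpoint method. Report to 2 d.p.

ΔQ = 537 − 410.6 = 126.4; midpoint Q̄ = (410.6 + 537)/2 = 473.8.
ΔI = 2440 − 1850 = 590; midpoint Ī = (1850 + 2440)/2 = 2145.
η = (ΔQ/Q̄) ÷ (ΔI/Ī) = (126.4/473.8) ÷ (590/2145) = 0.97.

0.97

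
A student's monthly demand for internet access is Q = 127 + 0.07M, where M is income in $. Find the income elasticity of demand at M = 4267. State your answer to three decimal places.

0.702

At M = 4267: Q = 425.690.
dQ/dM = 0.07.
η = (dQ/dM)·(M/Q) = 0.07 × (4267/425.690) = 0.702.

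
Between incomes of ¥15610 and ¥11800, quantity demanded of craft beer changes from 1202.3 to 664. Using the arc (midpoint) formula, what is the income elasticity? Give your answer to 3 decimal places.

2.075

ΔQ = 664 − 1202.3 = -538.3; midpoint Q̄ = (1202.3 + 664)/2 = 933.15.
ΔI = 11800 − 15610 = -3810; midpoint Ī = (15610 + 11800)/2 = 13705.
η = (ΔQ/Q̄) ÷ (ΔI/Ī) = (-538.3/933.15) ÷ (-3810/13705) = 2.075.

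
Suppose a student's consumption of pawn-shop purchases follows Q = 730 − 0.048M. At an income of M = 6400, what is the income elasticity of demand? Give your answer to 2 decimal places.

At M = 6400: Q = 422.800.
dQ/dM = −0.048.
η = (dQ/dM)·(M/Q) = -0.048 × (6400/422.800) = -0.73.

-0.73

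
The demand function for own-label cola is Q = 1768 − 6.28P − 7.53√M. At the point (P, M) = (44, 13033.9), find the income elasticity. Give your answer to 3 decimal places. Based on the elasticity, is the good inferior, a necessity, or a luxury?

At P = 44, M = 13033.9: Q = 632.009.
Holding P constant, ∂Q/∂M = -7.53/(2√M) = -0.0329783.
η_M = (∂Q/∂M)·(M/Q) = -0.0329783 × (13033.9/632.009) = -0.680.
Since η < 0, this is an inferior good.

-0.680 (inferior good)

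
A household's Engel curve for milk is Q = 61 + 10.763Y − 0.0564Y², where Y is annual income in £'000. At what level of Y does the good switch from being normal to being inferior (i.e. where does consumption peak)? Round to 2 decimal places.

95.42

dQ/dY = 10.763 − 0.1128Y.
The good is inferior where dQ/dY < 0. Setting dQ/dY = 0 gives Y = 10.763 / 0.1128 = 95.42.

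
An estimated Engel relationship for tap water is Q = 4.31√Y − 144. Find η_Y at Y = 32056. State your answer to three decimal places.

At Y = 32056: Q = 627.671.
dQ/dY = 4.31/(2√Y) = 0.0120363 at this income.
η = (dQ/dY)·(Y/Q) = 0.0120363 × (32056/627.671) = 0.615.

0.615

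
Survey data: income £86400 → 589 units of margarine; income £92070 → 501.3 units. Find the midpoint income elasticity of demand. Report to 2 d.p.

ΔQ = 501.3 − 589 = -87.7; midpoint Q̄ = (589 + 501.3)/2 = 545.15.
ΔI = 92070 − 86400 = 5670; midpoint Ī = (86400 + 92070)/2 = 89235.
η = (ΔQ/Q̄) ÷ (ΔI/Ī) = (-87.7/545.15) ÷ (5670/89235) = -2.53.

-2.53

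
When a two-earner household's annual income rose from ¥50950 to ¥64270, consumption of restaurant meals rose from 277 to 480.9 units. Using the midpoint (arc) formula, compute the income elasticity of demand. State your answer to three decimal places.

2.327

ΔQ = 480.9 − 277 = 203.9; midpoint Q̄ = (277 + 480.9)/2 = 378.95.
ΔI = 64270 − 50950 = 13320; midpoint Ī = (50950 + 64270)/2 = 57610.
η = (ΔQ/Q̄) ÷ (ΔI/Ī) = (203.9/378.95) ÷ (13320/57610) = 2.327.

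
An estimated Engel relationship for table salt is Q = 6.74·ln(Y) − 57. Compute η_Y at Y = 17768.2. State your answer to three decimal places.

At Y = 17768.2: Q = 8.952.
dQ/dY = 6.74/Y = 0.000379329 at this income.
η = (dQ/dY)·(Y/Q) = 0.000379329 × (17768.2/8.952) = 0.753.

0.753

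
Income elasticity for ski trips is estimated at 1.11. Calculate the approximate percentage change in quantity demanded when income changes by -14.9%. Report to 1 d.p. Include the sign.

%ΔQ ≈ η × %ΔI = 1.11 × (-14.9%) = -16.5%.

-16.5%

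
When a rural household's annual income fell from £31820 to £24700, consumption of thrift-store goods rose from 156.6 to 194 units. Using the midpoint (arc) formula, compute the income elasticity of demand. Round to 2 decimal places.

-0.85

ΔQ = 194 − 156.6 = 37.4; midpoint Q̄ = (156.6 + 194)/2 = 175.3.
ΔI = 24700 − 31820 = -7120; midpoint Ī = (31820 + 24700)/2 = 28260.
η = (ΔQ/Q̄) ÷ (ΔI/Ī) = (37.4/175.3) ÷ (-7120/28260) = -0.85.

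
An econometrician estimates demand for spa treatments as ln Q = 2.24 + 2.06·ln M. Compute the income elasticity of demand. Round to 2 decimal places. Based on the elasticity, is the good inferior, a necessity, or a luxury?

2.06 (luxury)

In a log-linear demand, the coefficient on ln M is the income elasticity.
So η = 2.06.
η > 1 ⇒ luxury.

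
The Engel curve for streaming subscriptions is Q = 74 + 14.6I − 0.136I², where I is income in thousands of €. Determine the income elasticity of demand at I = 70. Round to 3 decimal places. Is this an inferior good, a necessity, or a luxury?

-0.723 (inferior good)

At I = 70: Q = 429.6000.
dQ/dI = 14.6 − 0.272I = -4.44000.
η = (dQ/dI)·(I/Q) = -4.44000 × (70/429.6000) = -0.723.
η < 0 ⇒ inferior good.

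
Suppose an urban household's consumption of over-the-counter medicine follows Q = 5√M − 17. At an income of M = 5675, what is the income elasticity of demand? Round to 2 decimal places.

0.52

At M = 5675: Q = 359.663.
dQ/dM = 5/(2√M) = 0.0331862 at this income.
η = (dQ/dM)·(M/Q) = 0.0331862 × (5675/359.663) = 0.52.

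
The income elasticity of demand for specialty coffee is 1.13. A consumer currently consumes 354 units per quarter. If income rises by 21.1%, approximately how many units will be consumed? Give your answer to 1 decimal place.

%ΔQ ≈ η × %ΔI = 1.13 × 21.1% = 23.843%.
New Q ≈ 354 × (1 + 0.23843) = 438.4.

438.4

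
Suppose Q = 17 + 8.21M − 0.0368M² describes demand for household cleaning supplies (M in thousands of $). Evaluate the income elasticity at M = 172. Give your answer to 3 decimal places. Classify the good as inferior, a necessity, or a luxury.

-2.248 (inferior good)

At M = 172: Q = 340.4288.
dQ/dM = 8.21 − 0.0736M = -4.44920.
η = (dQ/dM)·(M/Q) = -4.44920 × (172/340.4288) = -2.248.
η < 0 ⇒ inferior good.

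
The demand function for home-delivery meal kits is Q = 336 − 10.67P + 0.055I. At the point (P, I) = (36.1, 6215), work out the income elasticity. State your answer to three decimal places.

1.168

At P = 36.1, I = 6215: Q = 292.638.
Holding P constant, ∂Q/∂I = 0.055.
η_I = (∂Q/∂I)·(I/Q) = 0.055 × (6215/292.638) = 1.168.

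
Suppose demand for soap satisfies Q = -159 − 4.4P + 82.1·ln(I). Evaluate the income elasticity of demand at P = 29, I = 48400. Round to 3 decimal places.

0.137

At P = 29, I = 48400: Q = 599.034.
Holding P constant, ∂Q/∂I = 82.1/I = 0.00169628.
η_I = (∂Q/∂I)·(I/Q) = 0.00169628 × (48400/599.034) = 0.137.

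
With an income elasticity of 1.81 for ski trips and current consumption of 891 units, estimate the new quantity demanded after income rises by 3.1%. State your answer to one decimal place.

941.0

%ΔQ ≈ η × %ΔI = 1.81 × 3.1% = 5.611%.
New Q ≈ 891 × (1 + 0.05611) = 941.0.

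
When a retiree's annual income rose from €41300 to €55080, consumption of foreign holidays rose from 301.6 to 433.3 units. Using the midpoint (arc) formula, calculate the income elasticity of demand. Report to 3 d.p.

ΔQ = 433.3 − 301.6 = 131.7; midpoint Q̄ = (301.6 + 433.3)/2 = 367.45.
ΔI = 55080 − 41300 = 13780; midpoint Ī = (41300 + 55080)/2 = 48190.
η = (ΔQ/Q̄) ÷ (ΔI/Ī) = (131.7/367.45) ÷ (13780/48190) = 1.253.

1.253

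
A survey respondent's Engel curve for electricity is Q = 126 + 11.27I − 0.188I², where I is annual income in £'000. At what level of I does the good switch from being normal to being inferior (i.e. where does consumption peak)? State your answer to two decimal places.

29.97

dQ/dI = 11.27 − 0.376I.
The good is inferior where dQ/dI < 0. Setting dQ/dI = 0 gives I = 11.27 / 0.376 = 29.97.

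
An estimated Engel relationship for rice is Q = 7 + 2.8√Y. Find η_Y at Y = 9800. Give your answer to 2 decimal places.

At Y = 9800: Q = 284.186.
dQ/dY = 2.8/(2√Y) = 0.0141421 at this income.
η = (dQ/dY)·(Y/Q) = 0.0141421 × (9800/284.186) = 0.49.

0.49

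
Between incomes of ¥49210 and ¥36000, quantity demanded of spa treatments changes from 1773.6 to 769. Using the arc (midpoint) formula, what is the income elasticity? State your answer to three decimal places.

ΔQ = 769 − 1773.6 = -1004.6; midpoint Q̄ = (1773.6 + 769)/2 = 1271.3.
ΔI = 36000 − 49210 = -13210; midpoint Ī = (49210 + 36000)/2 = 42605.
η = (ΔQ/Q̄) ÷ (ΔI/Ī) = (-1004.6/1271.3) ÷ (-13210/42605) = 2.549.

2.549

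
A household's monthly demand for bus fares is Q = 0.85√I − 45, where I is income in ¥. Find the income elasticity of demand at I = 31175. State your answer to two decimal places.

At I = 31175: Q = 105.080.
dQ/dI = 0.85/(2√I) = 0.00240705 at this income.
η = (dQ/dI)·(I/Q) = 0.00240705 × (31175/105.080) = 0.71.

0.71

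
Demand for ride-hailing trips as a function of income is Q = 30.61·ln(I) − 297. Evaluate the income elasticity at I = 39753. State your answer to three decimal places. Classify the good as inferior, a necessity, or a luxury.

1.126 (luxury)

At I = 39753: Q = 27.173.
dQ/dI = 30.61/I = 0.000770005 at this income.
η = (dQ/dI)·(I/Q) = 0.000770005 × (39753/27.173) = 1.126.
Since η > 1, the good is a luxury.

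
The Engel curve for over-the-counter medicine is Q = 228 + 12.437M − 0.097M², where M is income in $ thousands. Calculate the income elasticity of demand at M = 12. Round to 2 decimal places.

At M = 12: Q = 363.2760.
dQ/dM = 12.437 − 0.194M = 10.10900.
η = (dQ/dM)·(M/Q) = 10.10900 × (12/363.2760) = 0.33.

0.33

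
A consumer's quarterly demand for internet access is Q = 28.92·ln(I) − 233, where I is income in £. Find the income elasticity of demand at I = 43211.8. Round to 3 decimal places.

0.382

At I = 43211.8: Q = 75.688.
dQ/dI = 28.92/I = 0.000669262 at this income.
η = (dQ/dI)·(I/Q) = 0.000669262 × (43211.8/75.688) = 0.382.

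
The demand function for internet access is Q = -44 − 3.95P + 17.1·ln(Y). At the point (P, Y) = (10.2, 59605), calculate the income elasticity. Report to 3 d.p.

At P = 10.2, Y = 59605: Q = 103.733.
Holding P constant, ∂Q/∂Y = 17.1/Y = 0.000286889.
η_Y = (∂Q/∂Y)·(Y/Q) = 0.000286889 × (59605/103.733) = 0.165.

0.165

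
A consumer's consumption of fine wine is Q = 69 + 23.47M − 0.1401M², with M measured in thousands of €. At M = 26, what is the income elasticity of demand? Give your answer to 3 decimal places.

At M = 26: Q = 584.5124.
dQ/dM = 23.47 − 0.2802M = 16.18480.
η = (dQ/dM)·(M/Q) = 16.18480 × (26/584.5124) = 0.720.

0.720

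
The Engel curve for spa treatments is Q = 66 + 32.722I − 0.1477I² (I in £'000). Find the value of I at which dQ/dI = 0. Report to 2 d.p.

dQ/dI = 32.722 − 0.2954I.
The good is inferior where dQ/dI < 0. Setting dQ/dI = 0 gives I = 32.722 / 0.2954 = 110.77.

110.77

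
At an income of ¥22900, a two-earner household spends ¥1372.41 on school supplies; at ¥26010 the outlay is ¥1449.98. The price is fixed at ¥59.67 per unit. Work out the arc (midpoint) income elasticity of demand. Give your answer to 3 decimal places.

0.432

With a constant price, Q₁ = 1372.41/59.67 = 23.000 and Q₂ = 1449.98/59.67 = 24.300 (equivalently, work directly with expenditure since P cancels).
Midpoint %ΔQ = (1449.98 − 1372.41)/1411.20 = 0.05497; midpoint %ΔI = (26010 − 22900)/24455 = 0.12717.
η = 0.05497 / 0.12717 = 0.432.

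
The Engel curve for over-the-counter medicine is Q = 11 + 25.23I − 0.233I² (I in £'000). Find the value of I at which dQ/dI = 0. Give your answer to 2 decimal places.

54.14

dQ/dI = 25.23 − 0.466I.
The good is inferior where dQ/dI < 0. Setting dQ/dI = 0 gives I = 25.23 / 0.466 = 54.14.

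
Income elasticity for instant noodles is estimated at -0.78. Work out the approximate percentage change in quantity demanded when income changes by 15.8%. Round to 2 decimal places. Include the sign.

%ΔQ ≈ η × %ΔI = -0.78 × 15.8% = -12.32%.

-12.32%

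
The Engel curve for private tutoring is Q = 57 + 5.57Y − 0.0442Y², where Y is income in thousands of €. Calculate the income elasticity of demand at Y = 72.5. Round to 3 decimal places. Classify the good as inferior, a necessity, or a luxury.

At Y = 72.5: Q = 228.4988.
dQ/dY = 5.57 − 0.0884Y = -0.83900.
η = (dQ/dY)·(Y/Q) = -0.83900 × (72.5/228.4988) = -0.266.
η < 0 ⇒ inferior good.

-0.266 (inferior good)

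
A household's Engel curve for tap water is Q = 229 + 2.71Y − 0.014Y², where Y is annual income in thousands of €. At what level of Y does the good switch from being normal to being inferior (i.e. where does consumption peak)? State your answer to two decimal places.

96.79

dQ/dY = 2.71 − 0.028Y.
The good is inferior where dQ/dY < 0. Setting dQ/dY = 0 gives Y = 2.71 / 0.028 = 96.79.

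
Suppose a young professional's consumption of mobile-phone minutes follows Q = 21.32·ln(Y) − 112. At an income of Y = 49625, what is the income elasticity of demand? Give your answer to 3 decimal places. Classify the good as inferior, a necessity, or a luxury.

At Y = 49625: Q = 118.517.
dQ/dY = 21.32/Y = 0.000429622 at this income.
η = (dQ/dY)·(Y/Q) = 0.000429622 × (49625/118.517) = 0.180.
Since 0 < η < 1, the good is a necessity.

0.180 (necessity)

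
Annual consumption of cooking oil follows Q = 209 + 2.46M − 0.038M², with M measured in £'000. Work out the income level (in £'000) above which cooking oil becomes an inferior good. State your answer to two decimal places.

32.37

dQ/dM = 2.46 − 0.076M.
The good is inferior where dQ/dM < 0. Setting dQ/dM = 0 gives M = 2.46 / 0.076 = 32.37.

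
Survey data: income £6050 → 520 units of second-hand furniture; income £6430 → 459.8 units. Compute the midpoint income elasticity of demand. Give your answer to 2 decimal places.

ΔQ = 459.8 − 520 = -60.2; midpoint Q̄ = (520 + 459.8)/2 = 489.9.
ΔI = 6430 − 6050 = 380; midpoint Ī = (6050 + 6430)/2 = 6240.
η = (ΔQ/Q̄) ÷ (ΔI/Ī) = (-60.2/489.9) ÷ (380/6240) = -2.02.

-2.02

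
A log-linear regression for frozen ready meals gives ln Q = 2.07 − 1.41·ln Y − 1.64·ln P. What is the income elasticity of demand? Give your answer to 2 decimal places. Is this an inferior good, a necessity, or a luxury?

In a log-linear demand, the coefficient on ln Y is the income elasticity.
So η = -1.41.
η < 0 ⇒ inferior good.

-1.41 (inferior good)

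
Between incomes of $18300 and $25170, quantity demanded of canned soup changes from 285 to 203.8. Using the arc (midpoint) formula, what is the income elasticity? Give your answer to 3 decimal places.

ΔQ = 203.8 − 285 = -81.2; midpoint Q̄ = (285 + 203.8)/2 = 244.4.
ΔI = 25170 − 18300 = 6870; midpoint Ī = (18300 + 25170)/2 = 21735.
η = (ΔQ/Q̄) ÷ (ΔI/Ī) = (-81.2/244.4) ÷ (6870/21735) = -1.051.

-1.051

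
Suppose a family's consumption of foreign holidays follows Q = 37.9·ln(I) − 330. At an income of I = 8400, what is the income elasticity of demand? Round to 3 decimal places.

At I = 8400: Q = 12.464.
dQ/dI = 37.9/I = 0.0045119 at this income.
η = (dQ/dI)·(I/Q) = 0.0045119 × (8400/12.464) = 3.041.

3.041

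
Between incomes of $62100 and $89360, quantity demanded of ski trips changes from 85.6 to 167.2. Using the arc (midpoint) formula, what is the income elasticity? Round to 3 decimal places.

1.793

ΔQ = 167.2 − 85.6 = 81.6; midpoint Q̄ = (85.6 + 167.2)/2 = 126.4.
ΔI = 89360 − 62100 = 27260; midpoint Ī = (62100 + 89360)/2 = 75730.
η = (ΔQ/Q̄) ÷ (ΔI/Ī) = (81.6/126.4) ÷ (27260/75730) = 1.793.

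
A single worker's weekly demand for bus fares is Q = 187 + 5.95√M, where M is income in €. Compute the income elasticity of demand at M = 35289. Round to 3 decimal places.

0.428

At M = 35289: Q = 1304.729.
dQ/dM = 5.95/(2√M) = 0.0158368 at this income.
η = (dQ/dM)·(M/Q) = 0.0158368 × (35289/1304.729) = 0.428.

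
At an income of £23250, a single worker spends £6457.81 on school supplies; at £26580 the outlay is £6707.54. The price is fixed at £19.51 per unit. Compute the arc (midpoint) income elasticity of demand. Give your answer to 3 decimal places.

0.284

With a constant price, Q₁ = 6457.81/19.51 = 331.000 and Q₂ = 6707.54/19.51 = 343.800 (equivalently, work directly with expenditure since P cancels).
Midpoint %ΔQ = (6707.54 − 6457.81)/6582.68 = 0.03794; midpoint %ΔI = (26580 − 23250)/24915 = 0.13365.
η = 0.03794 / 0.13365 = 0.284.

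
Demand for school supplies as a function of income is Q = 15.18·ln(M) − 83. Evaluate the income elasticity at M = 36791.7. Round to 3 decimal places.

At M = 36791.7: Q = 76.588.
dQ/dM = 15.18/M = 0.000412593 at this income.
η = (dQ/dM)·(M/Q) = 0.000412593 × (36791.7/76.588) = 0.198.

0.198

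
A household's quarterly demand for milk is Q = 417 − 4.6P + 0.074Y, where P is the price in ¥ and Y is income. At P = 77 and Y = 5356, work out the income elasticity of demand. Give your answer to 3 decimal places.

At P = 77, Y = 5356: Q = 459.144.
Holding P constant, ∂Q/∂Y = 0.074.
η_Y = (∂Q/∂Y)·(Y/Q) = 0.074 × (5356/459.144) = 0.863.

0.863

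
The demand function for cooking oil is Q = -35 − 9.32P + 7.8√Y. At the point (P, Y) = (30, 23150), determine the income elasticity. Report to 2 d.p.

0.68

At P = 30, Y = 23150: Q = 872.180.
Holding P constant, ∂Q/∂Y = 7.8/(2√Y) = 0.0256324.
η_Y = (∂Q/∂Y)·(Y/Q) = 0.0256324 × (23150/872.180) = 0.68.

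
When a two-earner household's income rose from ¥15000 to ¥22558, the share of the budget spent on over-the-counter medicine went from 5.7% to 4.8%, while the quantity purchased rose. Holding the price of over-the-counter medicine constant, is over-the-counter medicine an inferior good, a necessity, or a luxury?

Quantity rises but the budget share falls as income rises, so 0 < η < 1.

necessity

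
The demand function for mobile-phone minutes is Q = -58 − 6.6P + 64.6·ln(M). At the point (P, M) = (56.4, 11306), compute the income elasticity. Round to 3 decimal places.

At P = 56.4, M = 11306: Q = 172.678.
Holding P constant, ∂Q/∂M = 64.6/M = 0.00571378.
η_M = (∂Q/∂M)·(M/Q) = 0.00571378 × (11306/172.678) = 0.374.

0.374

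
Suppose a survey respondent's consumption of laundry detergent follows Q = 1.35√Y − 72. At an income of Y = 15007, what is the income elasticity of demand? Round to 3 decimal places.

0.886

At Y = 15007: Q = 93.379.
dQ/dY = 1.35/(2√Y) = 0.00551007 at this income.
η = (dQ/dY)·(Y/Q) = 0.00551007 × (15007/93.379) = 0.886.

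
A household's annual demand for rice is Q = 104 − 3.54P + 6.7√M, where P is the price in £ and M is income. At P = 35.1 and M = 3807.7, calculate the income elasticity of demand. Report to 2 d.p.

At P = 35.1, M = 3807.7: Q = 393.180.
Holding P constant, ∂Q/∂M = 6.7/(2√M) = 0.0542892.
η_M = (∂Q/∂M)·(M/Q) = 0.0542892 × (3807.7/393.180) = 0.53.

0.53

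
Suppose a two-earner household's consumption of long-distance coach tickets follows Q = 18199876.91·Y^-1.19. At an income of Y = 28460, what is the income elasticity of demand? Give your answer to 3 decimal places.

For Q = A·Y^β the income elasticity is constant and equal to β.
Here β = -1.19, so η = -1.190.

-1.190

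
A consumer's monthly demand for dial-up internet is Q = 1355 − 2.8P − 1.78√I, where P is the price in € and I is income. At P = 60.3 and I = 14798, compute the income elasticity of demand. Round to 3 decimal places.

-0.112

At P = 60.3, I = 14798: Q = 969.628.
Holding P constant, ∂Q/∂I = -1.78/(2√I) = -0.00731625.
η_I = (∂Q/∂I)·(I/Q) = -0.00731625 × (14798/969.628) = -0.112.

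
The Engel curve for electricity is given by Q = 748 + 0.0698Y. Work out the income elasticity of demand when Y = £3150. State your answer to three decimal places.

At Y = 3150: Q = 967.870.
dQ/dY = 0.0698.
η = (dQ/dY)·(Y/Q) = 0.0698 × (3150/967.870) = 0.227.

0.227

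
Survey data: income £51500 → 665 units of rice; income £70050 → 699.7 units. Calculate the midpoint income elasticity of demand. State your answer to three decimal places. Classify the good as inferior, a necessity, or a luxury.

0.167 (necessity)

ΔQ = 699.7 − 665 = 34.7; midpoint Q̄ = (665 + 699.7)/2 = 682.35.
ΔI = 70050 − 51500 = 18550; midpoint Ī = (51500 + 70050)/2 = 60775.
η = (ΔQ/Q̄) ÷ (ΔI/Ī) = (34.7/682.35) ÷ (18550/60775) = 0.167.
0 < η < 1 ⇒ necessity.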